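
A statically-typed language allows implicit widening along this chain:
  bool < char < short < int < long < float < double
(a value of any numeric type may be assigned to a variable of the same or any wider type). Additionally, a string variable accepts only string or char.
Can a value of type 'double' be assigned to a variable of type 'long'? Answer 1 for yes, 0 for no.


Target variable type: long
Source value type: double
Numeric ranks: double=6, long=4
Widening allowed iff rank(source) <= rank(target): 6 <= 4? No
Result: 0

0


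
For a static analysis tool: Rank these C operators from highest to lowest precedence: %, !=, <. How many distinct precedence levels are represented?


Looking up precedence for each operator:
  % -> precedence 6
  != -> precedence 3
  < -> precedence 4
Sorted highest to lowest: %, <, !=
Distinct precedence values: [6, 4, 3]
Number of distinct levels: 3

3


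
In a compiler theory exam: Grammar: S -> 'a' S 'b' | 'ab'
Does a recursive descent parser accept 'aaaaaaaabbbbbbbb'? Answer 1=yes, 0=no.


Grammar accepts strings of the form a^n b^n (n >= 1)
Word: 'aaaaaaaabbbbbbbb'
Counting: 8 a's and 8 b's
Check: 8 == 8? Yes
Derivation (S -> aSb applied 7 time(s), then S -> ab): S => aSb => aaSbb => aaaSbbb => aaaaSbbbb => aaaaaSbbbbb => aaaaaaSbbbbbb => aaaaaaaSbbbbbbb => aaaaaaaabbbbbbbb
Accepted

1


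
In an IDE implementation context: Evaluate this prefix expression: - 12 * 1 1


Parsing prefix expression: - 12 * 1 1
Step 1: Innermost operation '* 1 1'
  1 * 1 = 1
Step 2: Outer operation '- 12 [1]'
  12 - 1 = 11

11


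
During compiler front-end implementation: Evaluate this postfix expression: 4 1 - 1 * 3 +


Processing tokens left to right:
Push 4, Push 1
Pop 4 and 1, compute 4 - 1 = 3, push 3
Push 1
Pop 3 and 1, compute 3 * 1 = 3, push 3
Push 3
Pop 3 and 3, compute 3 + 3 = 6, push 6
Stack result: 6

6


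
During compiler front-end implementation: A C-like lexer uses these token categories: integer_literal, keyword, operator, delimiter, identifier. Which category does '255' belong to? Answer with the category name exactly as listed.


Token: '255'
Checking categories:
  identifier: no
  integer_literal: YES
  operator: no
  keyword: no
  delimiter: no
Category: integer_literal

integer_literal


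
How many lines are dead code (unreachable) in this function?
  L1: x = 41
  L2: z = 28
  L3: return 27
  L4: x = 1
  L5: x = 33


Analyzing control flow:
  L1: reachable (before return)
  L2: reachable (before return)
  L3: reachable (return statement)
  L4: DEAD (after return at L3)
  L5: DEAD (after return at L3)
Return at L3, total lines = 5
Dead lines: L4 through L5
Count: 2

2


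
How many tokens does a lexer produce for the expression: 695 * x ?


Scanning '695 * x'
Token 1: '695' -> integer_literal
Token 2: '*' -> operator
Token 3: 'x' -> identifier
Total tokens: 3

3


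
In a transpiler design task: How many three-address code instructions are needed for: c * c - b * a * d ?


Expression: c * c - b * a * d
Generating three-address code (respecting * over +/- precedence):
  Instruction 1: t1 = c * c
  Instruction 2: t2 = b * a
  Instruction 3: t3 = t2 * d
  Instruction 4: t4 = t1 - t3
Total instructions: 4

4


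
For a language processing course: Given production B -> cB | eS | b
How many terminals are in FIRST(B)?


Production: B -> cB | eS | b
Examining each alternative for leading terminals:
  B -> cB : first terminal = 'c'
  B -> eS : first terminal = 'e'
  B -> b : first terminal = 'b'
FIRST(B) = {b, c, e}
Count: 3

3


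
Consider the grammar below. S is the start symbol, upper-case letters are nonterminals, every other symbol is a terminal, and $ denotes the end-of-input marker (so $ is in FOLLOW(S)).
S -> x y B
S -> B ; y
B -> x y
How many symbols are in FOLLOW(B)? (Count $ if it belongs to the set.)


S is the start symbol and does not occur in any rule body, so FOLLOW(S) = {$}.
Examining every occurrence of B in a rule body:
  S -> x y B : B is at the right end -> add FOLLOW(S) = {$}
  S -> B ; y : B is followed by terminal ';' -> add ';'
  B -> x y : B does not occur in the body -> contributes nothing
FOLLOW(B) = {;, $}
Count: 2

2


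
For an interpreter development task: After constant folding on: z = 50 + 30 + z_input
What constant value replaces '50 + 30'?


Identifying constant sub-expression:
  Original: z = 50 + 30 + z_input
  50 and 30 are both compile-time constants
  Evaluating: 50 + 30 = 80
  After folding: z = 80 + z_input

80


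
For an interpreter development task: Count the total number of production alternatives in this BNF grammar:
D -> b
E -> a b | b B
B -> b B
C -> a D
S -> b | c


Counting alternatives per rule:
  D: 1 alternative(s)
  E: 2 alternative(s)
  B: 1 alternative(s)
  C: 1 alternative(s)
  S: 2 alternative(s)
Sum: 1 + 2 + 1 + 1 + 2 = 7

7


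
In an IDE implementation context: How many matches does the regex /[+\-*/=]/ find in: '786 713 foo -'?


Pattern: /[+\-*/=]/ (operators)
Input: '786 713 foo -'
Scanning for matches:
  Match 1: '-'
Total matches: 1

1


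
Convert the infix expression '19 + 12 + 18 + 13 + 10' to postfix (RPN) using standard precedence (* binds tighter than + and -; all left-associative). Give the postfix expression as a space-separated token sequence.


Applying the shunting-yard algorithm:
  Operand 19 -> output
  Push '+' onto operator stack -> op-stack: [+]
  Operand 12 -> output
  See '+' (prec 1); top '+' (prec 1) >= it -> pop '+' to output
  Push '+' onto operator stack -> op-stack: [+]
  Operand 18 -> output
  See '+' (prec 1); top '+' (prec 1) >= it -> pop '+' to output
  Push '+' onto operator stack -> op-stack: [+]
  Operand 13 -> output
  See '+' (prec 1); top '+' (prec 1) >= it -> pop '+' to output
  Push '+' onto operator stack -> op-stack: [+]
  Operand 10 -> output
  End of input: pop '+' to output
Postfix result: 19 12 + 18 + 13 + 10 +

19 12 + 18 + 13 + 10 +


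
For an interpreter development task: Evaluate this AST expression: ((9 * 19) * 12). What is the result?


Expression: ((9 * 19) * 12)
Evaluating step by step:
  9 * 19 = 171
  171 * 12 = 2052
Result: 2052

2052


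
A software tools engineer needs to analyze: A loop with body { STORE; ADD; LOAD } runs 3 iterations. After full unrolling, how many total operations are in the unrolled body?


Loop body operations: STORE, ADD, LOAD (3 ops per iteration)
Unrolling 3 iterations:
  Iteration 1: STORE, ADD, LOAD (3 ops)
  Iteration 2: STORE, ADD, LOAD (3 ops)
  Iteration 3: STORE, ADD, LOAD (3 ops)
Total: 3 iterations * 3 ops/iter = 9 operations

9


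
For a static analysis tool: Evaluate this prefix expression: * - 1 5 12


Parsing prefix expression: * - 1 5 12
Step 1: Innermost operation '- 1 5'
  1 - 5 = -4
Step 2: Outer operation '* [-4] 12'
  -4 * 12 = -48

-48


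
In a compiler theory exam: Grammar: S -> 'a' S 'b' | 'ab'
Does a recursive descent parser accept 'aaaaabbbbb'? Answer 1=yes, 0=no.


Grammar accepts strings of the form a^n b^n (n >= 1)
Word: 'aaaaabbbbb'
Counting: 5 a's and 5 b's
Check: 5 == 5? Yes
Derivation (S -> aSb applied 4 time(s), then S -> ab): S => aSb => aaSbb => aaaSbbb => aaaaSbbbb => aaaaabbbbb
Accepted

1


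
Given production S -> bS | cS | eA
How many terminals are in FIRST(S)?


Production: S -> bS | cS | eA
Examining each alternative for leading terminals:
  S -> bS : first terminal = 'b'
  S -> cS : first terminal = 'c'
  S -> eA : first terminal = 'e'
FIRST(S) = {b, c, e}
Count: 3

3


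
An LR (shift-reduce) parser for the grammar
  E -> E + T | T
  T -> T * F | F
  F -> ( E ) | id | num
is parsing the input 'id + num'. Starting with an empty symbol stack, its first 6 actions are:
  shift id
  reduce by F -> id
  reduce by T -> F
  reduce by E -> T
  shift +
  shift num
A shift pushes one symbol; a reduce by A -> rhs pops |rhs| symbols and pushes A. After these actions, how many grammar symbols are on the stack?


Tracking the symbol stack through each action:
  Action 1: shift 'id' : push -> stack = [id] (size 1)
  Action 2: reduce by F -> id : pop 1, push F -> stack = [F] (size 1)
  Action 3: reduce by T -> F : pop 1, push T -> stack = [T] (size 1)
  Action 4: reduce by E -> T : pop 1, push E -> stack = [E] (size 1)
  Action 5: shift '+' : push -> stack = [E, +] (size 2)
  Action 6: shift 'num' : push -> stack = [E, +, num] (size 3)
Final stack size: 3

3


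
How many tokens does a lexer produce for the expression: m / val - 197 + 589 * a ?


Scanning 'm / val - 197 + 589 * a'
Token 1: 'm' -> identifier
Token 2: '/' -> operator
Token 3: 'val' -> identifier
Token 4: '-' -> operator
Token 5: '197' -> integer_literal
Token 6: '+' -> operator
Token 7: '589' -> integer_literal
Token 8: '*' -> operator
Token 9: 'a' -> identifier
Total tokens: 9

9


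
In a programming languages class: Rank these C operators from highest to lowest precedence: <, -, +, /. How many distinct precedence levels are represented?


Looking up precedence for each operator:
  < -> precedence 4
  - -> precedence 5
  + -> precedence 5
  / -> precedence 6
Sorted highest to lowest: /, -, +, <
Distinct precedence values: [6, 5, 4]
Number of distinct levels: 3

3


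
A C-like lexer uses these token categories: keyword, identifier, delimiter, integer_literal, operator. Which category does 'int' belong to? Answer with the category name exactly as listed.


Token: 'int'
Checking categories:
  identifier: no
  integer_literal: no
  operator: no
  keyword: YES
  delimiter: no
Category: keyword

keyword


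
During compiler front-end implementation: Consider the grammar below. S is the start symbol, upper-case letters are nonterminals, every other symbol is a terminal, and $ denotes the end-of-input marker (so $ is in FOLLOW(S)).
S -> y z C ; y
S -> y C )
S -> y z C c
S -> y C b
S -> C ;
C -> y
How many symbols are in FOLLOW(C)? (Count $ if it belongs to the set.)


S is the start symbol and does not occur in any rule body, so FOLLOW(S) = {$}.
Examining every occurrence of C in a rule body:
  S -> y z C ; y : C is followed by terminal ';' -> add ';'
  S -> y C ) : C is followed by terminal ')' -> add ')'
  S -> y z C c : C is followed by terminal 'c' -> add 'c'
  S -> y C b : C is followed by terminal 'b' -> add 'b'
  S -> C ; : C is followed by terminal ';' -> add ';' (already in the set)
  C -> y : C does not occur in the body -> contributes nothing
FOLLOW(C) = {), ;, b, c}
Count: 4

4


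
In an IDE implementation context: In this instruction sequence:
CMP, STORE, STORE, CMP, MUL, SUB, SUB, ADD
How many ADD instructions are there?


Scanning instruction sequence for ADD:
  Position 1: CMP
  Position 2: STORE
  Position 3: STORE
  Position 4: CMP
  Position 5: MUL
  Position 6: SUB
  Position 7: SUB
  Position 8: ADD <- MATCH
Matches at positions: [8]
Total ADD count: 1

1


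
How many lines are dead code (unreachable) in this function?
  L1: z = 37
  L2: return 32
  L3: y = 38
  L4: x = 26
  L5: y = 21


Analyzing control flow:
  L1: reachable (before return)
  L2: reachable (return statement)
  L3: DEAD (after return at L2)
  L4: DEAD (after return at L2)
  L5: DEAD (after return at L2)
Return at L2, total lines = 5
Dead lines: L3 through L5
Count: 3

3


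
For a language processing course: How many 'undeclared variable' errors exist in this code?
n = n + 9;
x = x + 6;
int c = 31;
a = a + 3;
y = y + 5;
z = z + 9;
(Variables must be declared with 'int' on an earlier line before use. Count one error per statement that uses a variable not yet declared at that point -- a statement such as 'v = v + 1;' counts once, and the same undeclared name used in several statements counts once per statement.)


Scanning code line by line:
  Line 1: use 'n' -> ERROR (undeclared)
  Line 2: use 'x' -> ERROR (undeclared)
  Line 3: declare 'c' -> declared = ['c']
  Line 4: use 'a' -> ERROR (undeclared)
  Line 5: use 'y' -> ERROR (undeclared)
  Line 6: use 'z' -> ERROR (undeclared)
Total undeclared variable errors: 5

5


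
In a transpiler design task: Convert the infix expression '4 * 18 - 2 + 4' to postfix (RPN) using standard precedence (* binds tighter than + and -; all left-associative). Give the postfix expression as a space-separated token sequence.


Applying the shunting-yard algorithm:
  Operand 4 -> output
  Push '*' onto operator stack -> op-stack: [*]
  Operand 18 -> output
  See '-' (prec 1); top '*' (prec 2) >= it -> pop '*' to output
  Push '-' onto operator stack -> op-stack: [-]
  Operand 2 -> output
  See '+' (prec 1); top '-' (prec 1) >= it -> pop '-' to output
  Push '+' onto operator stack -> op-stack: [+]
  Operand 4 -> output
  End of input: pop '+' to output
Postfix result: 4 18 * 2 - 4 +

4 18 * 2 - 4 +


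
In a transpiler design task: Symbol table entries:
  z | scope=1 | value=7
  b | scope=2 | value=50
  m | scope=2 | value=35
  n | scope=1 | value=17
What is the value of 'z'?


Searching symbol table for 'z':
  z | scope=1 | value=7 <- MATCH
  b | scope=2 | value=50
  m | scope=2 | value=35
  n | scope=1 | value=17
Found 'z' at scope 1 with value 7

7


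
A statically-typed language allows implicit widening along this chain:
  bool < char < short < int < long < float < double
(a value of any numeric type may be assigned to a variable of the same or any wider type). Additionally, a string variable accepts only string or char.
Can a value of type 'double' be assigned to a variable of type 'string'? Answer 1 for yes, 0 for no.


Target variable type: string
Source value type: double
Rule: string accepts only {string, char}
  source 'double' in {string, char}? No
Result: 0

0


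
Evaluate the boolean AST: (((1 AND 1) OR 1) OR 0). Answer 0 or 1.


Step 1: Evaluate inner node
  1 AND 1 = 1
Step 2: Evaluate next node
  1 OR 1 = 1
Step 3: Evaluate root node
  1 OR 0 = 1

1


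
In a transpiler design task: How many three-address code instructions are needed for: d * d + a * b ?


Expression: d * d + a * b
Generating three-address code (respecting * over +/- precedence):
  Instruction 1: t1 = d * d
  Instruction 2: t2 = a * b
  Instruction 3: t3 = t1 + t2
Total instructions: 3

3


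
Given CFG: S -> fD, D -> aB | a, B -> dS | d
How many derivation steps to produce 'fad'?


Grammar: S -> fD, D -> aB | a, B -> dS | d
Deriving 'fad':
Step 1: S -> fD => fD
Step 2: D -> aB => faB
Step 3: B -> d => fad
Total derivation steps: 3

3


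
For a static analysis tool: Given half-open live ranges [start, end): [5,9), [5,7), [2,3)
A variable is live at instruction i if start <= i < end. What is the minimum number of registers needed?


Live ranges:
  Var0: [5, 9)
  Var1: [5, 7)
  Var2: [2, 3)
Sweep-line events (position, delta, active):
  pos=2 start -> active=1
  pos=3 end -> active=0
  pos=5 start -> active=1
  pos=5 start -> active=2
  pos=7 end -> active=1
  pos=9 end -> active=0
Maximum simultaneous active: 2
Minimum registers needed: 2

2


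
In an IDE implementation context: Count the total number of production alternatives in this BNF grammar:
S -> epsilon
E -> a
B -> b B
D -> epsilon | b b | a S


Counting alternatives per rule:
  S: 1 alternative(s)
  E: 1 alternative(s)
  B: 1 alternative(s)
  D: 3 alternative(s)
Sum: 1 + 1 + 1 + 3 = 6

6


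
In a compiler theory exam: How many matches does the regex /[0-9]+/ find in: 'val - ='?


Pattern: /[0-9]+/ (int literals)
Input: 'val - ='
Scanning for matches:
Total matches: 0

0


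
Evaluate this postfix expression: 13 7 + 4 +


Processing tokens left to right:
Push 13, Push 7
Pop 13 and 7, compute 13 + 7 = 20, push 20
Push 4
Pop 20 and 4, compute 20 + 4 = 24, push 24
Stack result: 24

24


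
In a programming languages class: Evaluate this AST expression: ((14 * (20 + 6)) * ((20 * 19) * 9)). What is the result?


Expression: ((14 * (20 + 6)) * ((20 * 19) * 9))
Evaluating step by step:
  20 + 6 = 26
  14 * 26 = 364
  20 * 19 = 380
  380 * 9 = 3420
  364 * 3420 = 1244880
Result: 1244880

1244880


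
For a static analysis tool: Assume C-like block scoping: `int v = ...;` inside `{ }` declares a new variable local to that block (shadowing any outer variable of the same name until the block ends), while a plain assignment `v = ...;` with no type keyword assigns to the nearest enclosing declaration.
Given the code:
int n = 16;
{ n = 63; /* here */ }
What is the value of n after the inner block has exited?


Analyzing scoping rules:
Outer scope: declares n = 16
Inner block: 'n = 63;' has no type keyword, so it is an assignment to the outer n (no shadowing)
The assignment changed the outer variable itself, so the new value persists after the block -> 63
Result: 63

63


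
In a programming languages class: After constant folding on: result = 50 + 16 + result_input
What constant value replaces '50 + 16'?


Identifying constant sub-expression:
  Original: result = 50 + 16 + result_input
  50 and 16 are both compile-time constants
  Evaluating: 50 + 16 = 66
  After folding: result = 66 + result_input

66


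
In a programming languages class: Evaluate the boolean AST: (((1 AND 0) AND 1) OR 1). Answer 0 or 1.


Step 1: Evaluate inner node
  1 AND 0 = 0
Step 2: Evaluate next node
  0 AND 1 = 0
Step 3: Evaluate root node
  0 OR 1 = 1

1


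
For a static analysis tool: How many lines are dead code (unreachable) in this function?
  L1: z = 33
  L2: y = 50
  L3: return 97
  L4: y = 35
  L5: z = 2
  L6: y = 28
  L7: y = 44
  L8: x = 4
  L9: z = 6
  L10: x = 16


Analyzing control flow:
  L1: reachable (before return)
  L2: reachable (before return)
  L3: reachable (return statement)
  L4: DEAD (after return at L3)
  L5: DEAD (after return at L3)
  L6: DEAD (after return at L3)
  L7: DEAD (after return at L3)
  L8: DEAD (after return at L3)
  L9: DEAD (after return at L3)
  L10: DEAD (after return at L3)
Return at L3, total lines = 10
Dead lines: L4 through L10
Count: 7

7


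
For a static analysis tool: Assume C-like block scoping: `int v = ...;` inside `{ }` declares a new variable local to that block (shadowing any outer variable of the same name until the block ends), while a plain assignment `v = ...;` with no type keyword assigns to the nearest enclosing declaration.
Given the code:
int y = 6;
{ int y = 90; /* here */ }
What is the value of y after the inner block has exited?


Analyzing scoping rules:
Outer scope: declares y = 6
Inner block: 'int y = 90;' declares a NEW y that shadows the outer one
When the block exits the inner y goes out of scope; the outer y was never modified -> 6
Result: 6

6


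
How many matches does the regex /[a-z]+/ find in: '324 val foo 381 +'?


Pattern: /[a-z]+/ (identifiers)
Input: '324 val foo 381 +'
Scanning for matches:
  Match 1: 'val'
  Match 2: 'foo'
Total matches: 2

2


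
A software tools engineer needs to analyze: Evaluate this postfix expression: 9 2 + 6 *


Processing tokens left to right:
Push 9, Push 2
Pop 9 and 2, compute 9 + 2 = 11, push 11
Push 6
Pop 11 and 6, compute 11 * 6 = 66, push 66
Stack result: 66

66


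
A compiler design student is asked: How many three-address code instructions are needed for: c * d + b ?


Expression: c * d + b
Generating three-address code (respecting * over +/- precedence):
  Instruction 1: t1 = c * d
  Instruction 2: t2 = t1 + b
Total instructions: 2

2


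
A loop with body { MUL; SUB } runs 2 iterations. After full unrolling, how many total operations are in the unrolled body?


Loop body operations: MUL, SUB (2 ops per iteration)
Unrolling 2 iterations:
  Iteration 1: MUL, SUB (2 ops)
  Iteration 2: MUL, SUB (2 ops)
Total: 2 iterations * 2 ops/iter = 4 operations

4


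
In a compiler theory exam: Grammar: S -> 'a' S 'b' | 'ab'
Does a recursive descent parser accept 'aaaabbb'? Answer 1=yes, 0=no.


Grammar accepts strings of the form a^n b^n (n >= 1)
Word: 'aaaabbb'
Counting: 4 a's and 3 b's
Check: 4 == 3? No
Mismatch: a-count != b-count
Rejected

0


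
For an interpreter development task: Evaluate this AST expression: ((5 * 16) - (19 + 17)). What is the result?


Expression: ((5 * 16) - (19 + 17))
Evaluating step by step:
  5 * 16 = 80
  19 + 17 = 36
  80 - 36 = 44
Result: 44

44


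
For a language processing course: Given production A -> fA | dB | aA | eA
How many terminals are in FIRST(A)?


Production: A -> fA | dB | aA | eA
Examining each alternative for leading terminals:
  A -> fA : first terminal = 'f'
  A -> dB : first terminal = 'd'
  A -> aA : first terminal = 'a'
  A -> eA : first terminal = 'e'
FIRST(A) = {a, d, e, f}
Count: 4

4


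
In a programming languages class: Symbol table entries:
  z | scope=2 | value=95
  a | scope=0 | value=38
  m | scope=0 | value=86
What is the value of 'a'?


Searching symbol table for 'a':
  z | scope=2 | value=95
  a | scope=0 | value=38 <- MATCH
  m | scope=0 | value=86
Found 'a' at scope 0 with value 38

38


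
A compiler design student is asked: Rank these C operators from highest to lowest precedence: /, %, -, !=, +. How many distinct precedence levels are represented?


Looking up precedence for each operator:
  / -> precedence 6
  % -> precedence 6
  - -> precedence 5
  != -> precedence 3
  + -> precedence 5
Sorted highest to lowest: /, %, -, +, !=
Distinct precedence values: [6, 5, 3]
Number of distinct levels: 3

3


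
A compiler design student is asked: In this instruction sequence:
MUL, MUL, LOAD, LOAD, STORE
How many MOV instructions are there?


Scanning instruction sequence for MOV:
  Position 1: MUL
  Position 2: MUL
  Position 3: LOAD
  Position 4: LOAD
  Position 5: STORE
Matches at positions: []
Total MOV count: 0

0


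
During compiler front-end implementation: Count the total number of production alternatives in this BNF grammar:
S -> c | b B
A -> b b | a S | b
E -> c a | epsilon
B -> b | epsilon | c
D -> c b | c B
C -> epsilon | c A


Counting alternatives per rule:
  S: 2 alternative(s)
  A: 3 alternative(s)
  E: 2 alternative(s)
  B: 3 alternative(s)
  D: 2 alternative(s)
  C: 2 alternative(s)
Sum: 2 + 3 + 2 + 3 + 2 + 2 = 14

14


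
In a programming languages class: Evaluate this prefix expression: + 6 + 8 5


Parsing prefix expression: + 6 + 8 5
Step 1: Innermost operation '+ 8 5'
  8 + 5 = 13
Step 2: Outer operation '+ 6 [13]'
  6 + 13 = 19

19


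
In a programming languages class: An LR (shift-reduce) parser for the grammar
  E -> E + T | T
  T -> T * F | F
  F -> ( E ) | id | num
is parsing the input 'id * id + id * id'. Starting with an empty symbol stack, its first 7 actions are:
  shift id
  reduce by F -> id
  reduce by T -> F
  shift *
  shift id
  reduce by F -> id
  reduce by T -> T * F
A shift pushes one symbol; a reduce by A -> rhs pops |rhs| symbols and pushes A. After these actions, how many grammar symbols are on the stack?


Tracking the symbol stack through each action:
  Action 1: shift 'id' : push -> stack = [id] (size 1)
  Action 2: reduce by F -> id : pop 1, push F -> stack = [F] (size 1)
  Action 3: reduce by T -> F : pop 1, push T -> stack = [T] (size 1)
  Action 4: shift '*' : push -> stack = [T, *] (size 2)
  Action 5: shift 'id' : push -> stack = [T, *, id] (size 3)
  Action 6: reduce by F -> id : pop 1, push F -> stack = [T, *, F] (size 3)
  Action 7: reduce by T -> T * F : pop 3, push T -> stack = [T] (size 1)
Final stack size: 1

1


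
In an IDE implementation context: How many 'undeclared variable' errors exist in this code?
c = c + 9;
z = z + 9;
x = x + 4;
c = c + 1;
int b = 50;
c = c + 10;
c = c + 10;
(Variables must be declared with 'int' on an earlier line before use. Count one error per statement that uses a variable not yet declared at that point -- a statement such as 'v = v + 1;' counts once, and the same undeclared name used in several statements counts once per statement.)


Scanning code line by line:
  Line 1: use 'c' -> ERROR (undeclared)
  Line 2: use 'z' -> ERROR (undeclared)
  Line 3: use 'x' -> ERROR (undeclared)
  Line 4: use 'c' -> ERROR (undeclared)
  Line 5: declare 'b' -> declared = ['b']
  Line 6: use 'c' -> ERROR (undeclared)
  Line 7: use 'c' -> ERROR (undeclared)
Total undeclared variable errors: 6

6


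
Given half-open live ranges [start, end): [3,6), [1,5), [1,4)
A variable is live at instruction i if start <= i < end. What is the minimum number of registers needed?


Live ranges:
  Var0: [3, 6)
  Var1: [1, 5)
  Var2: [1, 4)
Sweep-line events (position, delta, active):
  pos=1 start -> active=1
  pos=1 start -> active=2
  pos=3 start -> active=3
  pos=4 end -> active=2
  pos=5 end -> active=1
  pos=6 end -> active=0
Maximum simultaneous active: 3
Minimum registers needed: 3

3


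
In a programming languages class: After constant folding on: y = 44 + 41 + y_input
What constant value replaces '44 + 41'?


Identifying constant sub-expression:
  Original: y = 44 + 41 + y_input
  44 and 41 are both compile-time constants
  Evaluating: 44 + 41 = 85
  After folding: y = 85 + y_input

85


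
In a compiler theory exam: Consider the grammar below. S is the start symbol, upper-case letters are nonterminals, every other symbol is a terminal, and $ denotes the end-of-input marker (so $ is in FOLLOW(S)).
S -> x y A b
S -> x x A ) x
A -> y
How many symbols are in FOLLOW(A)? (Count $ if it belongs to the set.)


S is the start symbol and does not occur in any rule body, so FOLLOW(S) = {$}.
Examining every occurrence of A in a rule body:
  S -> x y A b : A is followed by terminal 'b' -> add 'b'
  S -> x x A ) x : A is followed by terminal ')' -> add ')'
  A -> y : A does not occur in the body -> contributes nothing
FOLLOW(A) = {), b}
Count: 2

2


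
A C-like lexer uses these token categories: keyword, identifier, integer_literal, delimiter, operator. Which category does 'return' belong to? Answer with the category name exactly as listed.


Token: 'return'
Checking categories:
  identifier: no
  integer_literal: no
  operator: no
  keyword: YES
  delimiter: no
Category: keyword

keyword


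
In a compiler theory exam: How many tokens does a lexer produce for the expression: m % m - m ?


Scanning 'm % m - m'
Token 1: 'm' -> identifier
Token 2: '%' -> operator
Token 3: 'm' -> identifier
Token 4: '-' -> operator
Token 5: 'm' -> identifier
Total tokens: 5

5


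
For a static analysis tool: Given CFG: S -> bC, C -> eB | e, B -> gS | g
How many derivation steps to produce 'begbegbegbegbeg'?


Grammar: S -> bC, C -> eB | e, B -> gS | g
Deriving 'begbegbegbegbeg':
Step 1: S -> bC => bC
Step 2: C -> eB => beB
Step 3: B -> gS => begS
Step 4: S -> bC => begbC
Step 5: C -> eB => begbeB
Step 6: B -> gS => begbegS
Step 7: S -> bC => begbegbC
Step 8: C -> eB => begbegbeB
Step 9: B -> gS => begbegbegS
Step 10: S -> bC => begbegbegbC
Step 11: C -> eB => begbegbegbeB
Step 12: B -> gS => begbegbegbegS
Step 13: S -> bC => begbegbegbegbC
Step 14: C -> eB => begbegbegbegbeB
Step 15: B -> g => begbegbegbegbeg
Total derivation steps: 15

15


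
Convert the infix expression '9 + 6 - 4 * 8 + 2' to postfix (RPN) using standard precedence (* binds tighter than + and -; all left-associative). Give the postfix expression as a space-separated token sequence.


Applying the shunting-yard algorithm:
  Operand 9 -> output
  Push '+' onto operator stack -> op-stack: [+]
  Operand 6 -> output
  See '-' (prec 1); top '+' (prec 1) >= it -> pop '+' to output
  Push '-' onto operator stack -> op-stack: [-]
  Operand 4 -> output
  Push '*' onto operator stack -> op-stack: [-, *]
  Operand 8 -> output
  See '+' (prec 1); top '*' (prec 2) >= it -> pop '*' to output
  See '+' (prec 1); top '-' (prec 1) >= it -> pop '-' to output
  Push '+' onto operator stack -> op-stack: [+]
  Operand 2 -> output
  End of input: pop '+' to output
Postfix result: 9 6 + 4 8 * - 2 +

9 6 + 4 8 * - 2 +


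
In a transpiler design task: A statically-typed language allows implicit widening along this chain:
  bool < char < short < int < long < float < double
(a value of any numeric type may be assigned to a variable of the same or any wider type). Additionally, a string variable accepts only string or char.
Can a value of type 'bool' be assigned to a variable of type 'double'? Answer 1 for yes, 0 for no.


Target variable type: double
Source value type: bool
Numeric ranks: bool=0, double=6
Widening allowed iff rank(source) <= rank(target): 0 <= 6? Yes
Result: 1

1


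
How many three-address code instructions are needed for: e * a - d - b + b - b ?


Expression: e * a - d - b + b - b
Generating three-address code (respecting * over +/- precedence):
  Instruction 1: t1 = e * a
  Instruction 2: t2 = t1 - d
  Instruction 3: t3 = t2 - b
  Instruction 4: t4 = t3 + b
  Instruction 5: t5 = t4 - b
Total instructions: 5

5


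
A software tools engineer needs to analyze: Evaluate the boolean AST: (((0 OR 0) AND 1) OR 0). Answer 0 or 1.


Step 1: Evaluate inner node
  0 OR 0 = 0
Step 2: Evaluate next node
  0 AND 1 = 0
Step 3: Evaluate root node
  0 OR 0 = 0

0


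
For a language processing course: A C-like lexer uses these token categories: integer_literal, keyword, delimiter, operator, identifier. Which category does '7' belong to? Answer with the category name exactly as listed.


Token: '7'
Checking categories:
  identifier: no
  integer_literal: YES
  operator: no
  keyword: no
  delimiter: no
Category: integer_literal

integer_literal


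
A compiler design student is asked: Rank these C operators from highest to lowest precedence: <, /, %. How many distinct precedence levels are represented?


Looking up precedence for each operator:
  < -> precedence 4
  / -> precedence 6
  % -> precedence 6
Sorted highest to lowest: /, %, <
Distinct precedence values: [6, 4]
Number of distinct levels: 2

2


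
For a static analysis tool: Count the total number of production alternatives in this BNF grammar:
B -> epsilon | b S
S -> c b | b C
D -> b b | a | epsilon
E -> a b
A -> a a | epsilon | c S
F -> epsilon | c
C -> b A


Counting alternatives per rule:
  B: 2 alternative(s)
  S: 2 alternative(s)
  D: 3 alternative(s)
  E: 1 alternative(s)
  A: 3 alternative(s)
  F: 2 alternative(s)
  C: 1 alternative(s)
Sum: 2 + 2 + 3 + 1 + 3 + 2 + 1 = 14

14


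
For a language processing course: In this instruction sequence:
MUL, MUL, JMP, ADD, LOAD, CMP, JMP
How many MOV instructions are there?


Scanning instruction sequence for MOV:
  Position 1: MUL
  Position 2: MUL
  Position 3: JMP
  Position 4: ADD
  Position 5: LOAD
  Position 6: CMP
  Position 7: JMP
Matches at positions: []
Total MOV count: 0

0


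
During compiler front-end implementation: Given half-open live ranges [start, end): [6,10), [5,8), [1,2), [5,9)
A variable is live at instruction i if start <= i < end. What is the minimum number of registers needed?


Live ranges:
  Var0: [6, 10)
  Var1: [5, 8)
  Var2: [1, 2)
  Var3: [5, 9)
Sweep-line events (position, delta, active):
  pos=1 start -> active=1
  pos=2 end -> active=0
  pos=5 start -> active=1
  pos=5 start -> active=2
  pos=6 start -> active=3
  pos=8 end -> active=2
  pos=9 end -> active=1
  pos=10 end -> active=0
Maximum simultaneous active: 3
Minimum registers needed: 3

3


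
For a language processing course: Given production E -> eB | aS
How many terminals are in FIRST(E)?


Production: E -> eB | aS
Examining each alternative for leading terminals:
  E -> eB : first terminal = 'e'
  E -> aS : first terminal = 'a'
FIRST(E) = {a, e}
Count: 2

2


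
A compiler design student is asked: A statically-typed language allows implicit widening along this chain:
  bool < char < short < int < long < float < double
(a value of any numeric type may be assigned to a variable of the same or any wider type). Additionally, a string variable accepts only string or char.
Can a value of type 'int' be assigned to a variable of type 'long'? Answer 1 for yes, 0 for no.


Target variable type: long
Source value type: int
Numeric ranks: int=3, long=4
Widening allowed iff rank(source) <= rank(target): 3 <= 4? Yes
Result: 1

1


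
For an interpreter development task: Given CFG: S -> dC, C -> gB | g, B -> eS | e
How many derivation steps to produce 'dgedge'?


Grammar: S -> dC, C -> gB | g, B -> eS | e
Deriving 'dgedge':
Step 1: S -> dC => dC
Step 2: C -> gB => dgB
Step 3: B -> eS => dgeS
Step 4: S -> dC => dgedC
Step 5: C -> gB => dgedgB
Step 6: B -> e => dgedge
Total derivation steps: 6

6


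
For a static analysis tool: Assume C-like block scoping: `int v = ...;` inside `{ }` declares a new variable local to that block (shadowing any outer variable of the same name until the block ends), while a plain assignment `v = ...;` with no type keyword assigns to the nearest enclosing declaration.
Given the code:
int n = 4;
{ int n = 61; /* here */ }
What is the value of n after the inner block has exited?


Analyzing scoping rules:
Outer scope: declares n = 4
Inner block: 'int n = 61;' declares a NEW n that shadows the outer one
When the block exits the inner n goes out of scope; the outer n was never modified -> 4
Result: 4

4


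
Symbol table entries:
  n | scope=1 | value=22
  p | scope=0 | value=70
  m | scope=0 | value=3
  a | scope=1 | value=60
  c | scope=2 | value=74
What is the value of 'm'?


Searching symbol table for 'm':
  n | scope=1 | value=22
  p | scope=0 | value=70
  m | scope=0 | value=3 <- MATCH
  a | scope=1 | value=60
  c | scope=2 | value=74
Found 'm' at scope 0 with value 3

3


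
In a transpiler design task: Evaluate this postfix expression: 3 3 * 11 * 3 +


Processing tokens left to right:
Push 3, Push 3
Pop 3 and 3, compute 3 * 3 = 9, push 9
Push 11
Pop 9 and 11, compute 9 * 11 = 99, push 99
Push 3
Pop 99 and 3, compute 99 + 3 = 102, push 102
Stack result: 102

102


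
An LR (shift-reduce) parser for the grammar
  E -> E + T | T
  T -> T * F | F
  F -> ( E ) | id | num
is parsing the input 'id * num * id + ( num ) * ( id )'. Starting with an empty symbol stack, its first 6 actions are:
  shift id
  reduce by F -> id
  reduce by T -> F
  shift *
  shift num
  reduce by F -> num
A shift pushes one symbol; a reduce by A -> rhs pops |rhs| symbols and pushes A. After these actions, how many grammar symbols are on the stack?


Tracking the symbol stack through each action:
  Action 1: shift 'id' : push -> stack = [id] (size 1)
  Action 2: reduce by F -> id : pop 1, push F -> stack = [F] (size 1)
  Action 3: reduce by T -> F : pop 1, push T -> stack = [T] (size 1)
  Action 4: shift '*' : push -> stack = [T, *] (size 2)
  Action 5: shift 'num' : push -> stack = [T, *, num] (size 3)
  Action 6: reduce by F -> num : pop 1, push F -> stack = [T, *, F] (size 3)
Final stack size: 3

3


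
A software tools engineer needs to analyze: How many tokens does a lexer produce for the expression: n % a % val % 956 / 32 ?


Scanning 'n % a % val % 956 / 32'
Token 1: 'n' -> identifier
Token 2: '%' -> operator
Token 3: 'a' -> identifier
Token 4: '%' -> operator
Token 5: 'val' -> identifier
Token 6: '%' -> operator
Token 7: '956' -> integer_literal
Token 8: '/' -> operator
Token 9: '32' -> integer_literal
Total tokens: 9

9


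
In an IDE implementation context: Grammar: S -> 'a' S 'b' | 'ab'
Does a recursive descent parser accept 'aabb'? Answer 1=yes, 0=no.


Grammar accepts strings of the form a^n b^n (n >= 1)
Word: 'aabb'
Counting: 2 a's and 2 b's
Check: 2 == 2? Yes
Derivation (S -> aSb applied 1 time(s), then S -> ab): S => aSb => aabb
Accepted

1


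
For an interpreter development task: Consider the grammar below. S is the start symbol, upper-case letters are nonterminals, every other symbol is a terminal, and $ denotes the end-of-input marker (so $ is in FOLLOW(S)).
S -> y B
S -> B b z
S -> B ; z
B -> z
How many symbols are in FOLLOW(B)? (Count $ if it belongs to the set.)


S is the start symbol and does not occur in any rule body, so FOLLOW(S) = {$}.
Examining every occurrence of B in a rule body:
  S -> y B : B is at the right end -> add FOLLOW(S) = {$}
  S -> B b z : B is followed by terminal 'b' -> add 'b'
  S -> B ; z : B is followed by terminal ';' -> add ';'
  B -> z : B does not occur in the body -> contributes nothing
FOLLOW(B) = {;, b, $}
Count: 3

3


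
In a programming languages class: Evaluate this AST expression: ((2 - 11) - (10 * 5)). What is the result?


Expression: ((2 - 11) - (10 * 5))
Evaluating step by step:
  2 - 11 = -9
  10 * 5 = 50
  -9 - 50 = -59
Result: -59

-59


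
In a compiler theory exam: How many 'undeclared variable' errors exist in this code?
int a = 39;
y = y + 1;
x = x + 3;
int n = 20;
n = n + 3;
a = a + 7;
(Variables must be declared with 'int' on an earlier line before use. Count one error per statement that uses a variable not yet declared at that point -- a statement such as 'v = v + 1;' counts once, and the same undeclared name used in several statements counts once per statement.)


Scanning code line by line:
  Line 1: declare 'a' -> declared = ['a']
  Line 2: use 'y' -> ERROR (undeclared)
  Line 3: use 'x' -> ERROR (undeclared)
  Line 4: declare 'n' -> declared = ['a', 'n']
  Line 5: use 'n' -> OK (declared)
  Line 6: use 'a' -> OK (declared)
Total undeclared variable errors: 2

2


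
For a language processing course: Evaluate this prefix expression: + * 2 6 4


Parsing prefix expression: + * 2 6 4
Step 1: Innermost operation '* 2 6'
  2 * 6 = 12
Step 2: Outer operation '+ [12] 4'
  12 + 4 = 16

16


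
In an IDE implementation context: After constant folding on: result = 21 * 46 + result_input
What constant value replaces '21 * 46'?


Identifying constant sub-expression:
  Original: result = 21 * 46 + result_input
  21 and 46 are both compile-time constants
  Evaluating: 21 * 46 = 966
  After folding: result = 966 + result_input

966


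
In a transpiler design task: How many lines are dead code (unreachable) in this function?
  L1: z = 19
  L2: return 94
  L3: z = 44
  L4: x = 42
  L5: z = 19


Analyzing control flow:
  L1: reachable (before return)
  L2: reachable (return statement)
  L3: DEAD (after return at L2)
  L4: DEAD (after return at L2)
  L5: DEAD (after return at L2)
Return at L2, total lines = 5
Dead lines: L3 through L5
Count: 3

3


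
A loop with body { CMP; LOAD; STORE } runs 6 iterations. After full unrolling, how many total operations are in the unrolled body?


Loop body operations: CMP, LOAD, STORE (3 ops per iteration)
Unrolling 6 iterations:
  Iteration 1: CMP, LOAD, STORE (3 ops)
  Iteration 2: CMP, LOAD, STORE (3 ops)
  Iteration 3: CMP, LOAD, STORE (3 ops)
  Iteration 4: CMP, LOAD, STORE (3 ops)
  Iteration 5: CMP, LOAD, STORE (3 ops)
  Iteration 6: CMP, LOAD, STORE (3 ops)
Total: 6 iterations * 3 ops/iter = 18 operations

18


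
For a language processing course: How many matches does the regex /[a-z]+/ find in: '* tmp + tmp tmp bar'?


Pattern: /[a-z]+/ (identifiers)
Input: '* tmp + tmp tmp bar'
Scanning for matches:
  Match 1: 'tmp'
  Match 2: 'tmp'
  Match 3: 'tmp'
  Match 4: 'bar'
Total matches: 4

4


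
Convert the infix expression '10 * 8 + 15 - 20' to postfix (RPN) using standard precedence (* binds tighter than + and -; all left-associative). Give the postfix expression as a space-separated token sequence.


Applying the shunting-yard algorithm:
  Operand 10 -> output
  Push '*' onto operator stack -> op-stack: [*]
  Operand 8 -> output
  See '+' (prec 1); top '*' (prec 2) >= it -> pop '*' to output
  Push '+' onto operator stack -> op-stack: [+]
  Operand 15 -> output
  See '-' (prec 1); top '+' (prec 1) >= it -> pop '+' to output
  Push '-' onto operator stack -> op-stack: [-]
  Operand 20 -> output
  End of input: pop '-' to output
Postfix result: 10 8 * 15 + 20 -

10 8 * 15 + 20 -


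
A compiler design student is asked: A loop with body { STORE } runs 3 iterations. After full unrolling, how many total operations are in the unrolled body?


Loop body operations: STORE (1 op per iteration)
Unrolling 3 iterations:
  Iteration 1: STORE (1 ops)
  Iteration 2: STORE (1 ops)
  Iteration 3: STORE (1 ops)
Total: 3 iterations * 1 ops/iter = 3 operations

3


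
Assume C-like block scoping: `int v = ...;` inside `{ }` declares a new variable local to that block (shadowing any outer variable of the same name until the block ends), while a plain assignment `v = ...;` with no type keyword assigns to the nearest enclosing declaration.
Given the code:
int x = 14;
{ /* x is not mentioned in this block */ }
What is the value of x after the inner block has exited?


Analyzing scoping rules:
Outer scope: declares x = 14
Inner block: x is neither redeclared nor assigned -> unchanged
After the block -> 14
Result: 14

14
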